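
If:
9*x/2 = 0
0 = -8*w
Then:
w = 0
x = 0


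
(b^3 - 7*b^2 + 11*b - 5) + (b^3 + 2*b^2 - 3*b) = 2*b^3 - 5*b^2 + 8*b - 5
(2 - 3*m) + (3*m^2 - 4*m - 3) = 3*m^2 - 7*m - 1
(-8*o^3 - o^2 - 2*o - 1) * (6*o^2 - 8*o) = -48*o^5 + 58*o^4 - 4*o^3 + 10*o^2 + 8*o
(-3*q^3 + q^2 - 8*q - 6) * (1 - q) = 3*q^4 - 4*q^3 + 9*q^2 - 2*q - 6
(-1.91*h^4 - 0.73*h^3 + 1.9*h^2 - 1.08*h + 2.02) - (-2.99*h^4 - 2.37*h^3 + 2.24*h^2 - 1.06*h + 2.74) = 1.08*h^4 + 1.64*h^3 - 0.34*h^2 - 0.02*h - 0.72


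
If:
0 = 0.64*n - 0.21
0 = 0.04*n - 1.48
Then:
No Solution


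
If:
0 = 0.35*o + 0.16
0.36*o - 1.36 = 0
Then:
No Solution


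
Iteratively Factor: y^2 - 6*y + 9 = (y - 3)*(y - 3)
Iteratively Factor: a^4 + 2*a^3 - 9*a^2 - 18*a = (a + 3)*(a^3 - a^2 - 6*a) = (a - 3)*(a + 3)*(a^2 + 2*a) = a*(a - 3)*(a + 3)*(a + 2)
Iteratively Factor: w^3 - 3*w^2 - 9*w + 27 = (w - 3)*(w^2 - 9) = (w - 3)*(w + 3)*(w - 3)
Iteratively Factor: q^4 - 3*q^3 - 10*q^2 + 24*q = (q - 4)*(q^3 + q^2 - 6*q) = q*(q - 4)*(q^2 + q - 6) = q*(q - 4)*(q - 2)*(q + 3)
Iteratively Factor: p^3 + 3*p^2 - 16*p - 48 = (p + 4)*(p^2 - p - 12) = (p + 3)*(p + 4)*(p - 4)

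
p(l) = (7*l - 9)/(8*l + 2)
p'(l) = -8*(7*l - 9)/(8*l + 2)^2 + 7/(8*l + 2)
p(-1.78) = 1.75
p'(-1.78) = 0.57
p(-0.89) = 2.97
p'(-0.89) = 3.28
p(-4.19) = 1.22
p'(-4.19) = 0.09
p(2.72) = 0.42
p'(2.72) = 0.15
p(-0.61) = 4.61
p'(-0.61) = 10.37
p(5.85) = 0.65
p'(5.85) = 0.04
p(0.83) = -0.37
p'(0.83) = 1.15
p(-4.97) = 1.16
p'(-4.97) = 0.06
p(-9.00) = 1.03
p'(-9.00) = 0.02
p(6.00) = 0.66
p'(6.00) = 0.03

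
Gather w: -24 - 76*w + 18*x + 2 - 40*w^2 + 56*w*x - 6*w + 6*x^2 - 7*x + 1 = -40*w^2 + w*(56*x - 82) + 6*x^2 + 11*x - 21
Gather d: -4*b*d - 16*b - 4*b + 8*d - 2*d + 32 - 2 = -20*b + d*(6 - 4*b) + 30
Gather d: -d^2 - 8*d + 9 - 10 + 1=-d^2 - 8*d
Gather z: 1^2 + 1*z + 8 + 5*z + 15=6*z + 24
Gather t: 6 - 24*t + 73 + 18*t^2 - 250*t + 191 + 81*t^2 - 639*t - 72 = 99*t^2 - 913*t + 198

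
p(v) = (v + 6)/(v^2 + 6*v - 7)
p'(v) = (-2*v - 6)*(v + 6)/(v^2 + 6*v - 7)^2 + 1/(v^2 + 6*v - 7)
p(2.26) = 0.71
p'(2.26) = -0.55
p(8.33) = 0.13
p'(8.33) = -0.02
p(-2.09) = -0.26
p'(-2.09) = -0.10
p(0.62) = -2.29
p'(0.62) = -6.06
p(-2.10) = -0.26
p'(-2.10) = -0.10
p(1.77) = 1.15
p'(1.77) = -1.48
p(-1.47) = -0.33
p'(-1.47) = -0.15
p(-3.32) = -0.17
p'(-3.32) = -0.06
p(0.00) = -0.86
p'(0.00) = -0.88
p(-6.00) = 0.00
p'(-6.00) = -0.14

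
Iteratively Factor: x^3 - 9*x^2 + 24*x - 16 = (x - 1)*(x^2 - 8*x + 16) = (x - 4)*(x - 1)*(x - 4)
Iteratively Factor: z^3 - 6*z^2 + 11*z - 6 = (z - 1)*(z^2 - 5*z + 6) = (z - 2)*(z - 1)*(z - 3)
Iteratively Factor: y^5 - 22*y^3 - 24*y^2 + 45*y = (y - 1)*(y^4 + y^3 - 21*y^2 - 45*y) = (y - 1)*(y + 3)*(y^3 - 2*y^2 - 15*y) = (y - 5)*(y - 1)*(y + 3)*(y^2 + 3*y) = (y - 5)*(y - 1)*(y + 3)^2*(y)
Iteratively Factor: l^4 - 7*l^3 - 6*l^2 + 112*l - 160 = (l - 2)*(l^3 - 5*l^2 - 16*l + 80) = (l - 4)*(l - 2)*(l^2 - l - 20) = (l - 4)*(l - 2)*(l + 4)*(l - 5)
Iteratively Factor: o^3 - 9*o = (o + 3)*(o^2 - 3*o) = o*(o + 3)*(o - 3)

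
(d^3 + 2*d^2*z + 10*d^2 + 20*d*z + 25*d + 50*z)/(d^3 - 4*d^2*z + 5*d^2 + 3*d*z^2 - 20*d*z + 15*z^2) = (d^2 + 2*d*z + 5*d + 10*z)/(d^2 - 4*d*z + 3*z^2)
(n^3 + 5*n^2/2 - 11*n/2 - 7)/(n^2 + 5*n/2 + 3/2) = (2*n^2 + 3*n - 14)/(2*n + 3)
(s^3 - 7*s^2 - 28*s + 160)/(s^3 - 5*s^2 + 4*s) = (s^2 - 3*s - 40)/(s*(s - 1))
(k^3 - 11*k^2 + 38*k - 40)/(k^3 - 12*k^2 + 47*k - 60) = (k - 2)/(k - 3)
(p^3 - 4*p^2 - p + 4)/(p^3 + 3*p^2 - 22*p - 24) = (p - 1)/(p + 6)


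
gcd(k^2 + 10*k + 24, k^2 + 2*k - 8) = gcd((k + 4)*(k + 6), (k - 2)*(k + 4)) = k + 4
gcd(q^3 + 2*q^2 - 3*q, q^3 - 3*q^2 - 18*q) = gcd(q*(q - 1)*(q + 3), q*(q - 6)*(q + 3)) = q^2 + 3*q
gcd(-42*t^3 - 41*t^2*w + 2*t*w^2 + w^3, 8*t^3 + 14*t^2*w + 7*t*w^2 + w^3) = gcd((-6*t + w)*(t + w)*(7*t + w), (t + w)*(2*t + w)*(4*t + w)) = t + w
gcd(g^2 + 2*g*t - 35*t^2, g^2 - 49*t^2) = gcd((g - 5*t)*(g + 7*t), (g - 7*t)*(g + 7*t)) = g + 7*t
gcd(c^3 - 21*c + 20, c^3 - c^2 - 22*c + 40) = c^2 + c - 20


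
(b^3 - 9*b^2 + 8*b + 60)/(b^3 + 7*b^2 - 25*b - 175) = (b^2 - 4*b - 12)/(b^2 + 12*b + 35)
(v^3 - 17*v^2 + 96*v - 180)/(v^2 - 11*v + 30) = v - 6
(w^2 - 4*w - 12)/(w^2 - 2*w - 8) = (w - 6)/(w - 4)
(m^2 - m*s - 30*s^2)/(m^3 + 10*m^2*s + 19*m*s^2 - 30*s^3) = (-m + 6*s)/(-m^2 - 5*m*s + 6*s^2)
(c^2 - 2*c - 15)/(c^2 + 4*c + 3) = (c - 5)/(c + 1)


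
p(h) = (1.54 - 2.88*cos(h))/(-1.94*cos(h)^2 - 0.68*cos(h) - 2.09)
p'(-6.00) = -0.10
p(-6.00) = 0.27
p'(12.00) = 0.27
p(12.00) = 0.22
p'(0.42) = -0.17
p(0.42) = 0.25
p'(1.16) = -1.10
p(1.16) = -0.15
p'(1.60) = -1.60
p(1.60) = -0.78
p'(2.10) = -0.45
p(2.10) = -1.34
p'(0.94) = -0.70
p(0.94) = 0.05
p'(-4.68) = -1.60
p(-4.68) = -0.79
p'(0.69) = -0.37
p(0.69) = 0.18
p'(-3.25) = 0.04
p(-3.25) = -1.32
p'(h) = (1.54 - 2.88*cos(h))*(-3.88*sin(h)*cos(h) - 0.68*sin(h))/(-1.94*cos(h)^2 - 0.68*cos(h) - 2.09)^2 + 2.88*sin(h)/(-1.94*cos(h)^2 - 0.68*cos(h) - 2.09) = (5.5872*cos(h)^2 - 5.9752*cos(h) - 7.0664)*sin(h)/(3.7636*cos(h)^4 + 2.6384*cos(h)^3 + 8.5716*cos(h)^2 + 2.8424*cos(h) + 4.3681)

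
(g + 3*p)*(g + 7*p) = g^2 + 10*g*p + 21*p^2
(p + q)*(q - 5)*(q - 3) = p*q^2 - 8*p*q + 15*p + q^3 - 8*q^2 + 15*q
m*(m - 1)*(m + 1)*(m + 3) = m^4 + 3*m^3 - m^2 - 3*m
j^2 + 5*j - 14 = (j - 2)*(j + 7)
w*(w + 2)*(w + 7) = w^3 + 9*w^2 + 14*w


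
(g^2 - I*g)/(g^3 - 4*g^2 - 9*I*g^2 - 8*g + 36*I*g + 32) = g/(g^2 + g*(-4 - 8*I) + 32*I)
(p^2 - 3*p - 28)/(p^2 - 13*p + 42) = (p + 4)/(p - 6)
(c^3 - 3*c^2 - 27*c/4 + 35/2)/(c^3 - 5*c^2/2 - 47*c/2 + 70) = (c^2 + c/2 - 5)/(c^2 + c - 20)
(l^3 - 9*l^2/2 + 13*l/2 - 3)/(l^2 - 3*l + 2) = l - 3/2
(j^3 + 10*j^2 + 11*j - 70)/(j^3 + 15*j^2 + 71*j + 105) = (j - 2)/(j + 3)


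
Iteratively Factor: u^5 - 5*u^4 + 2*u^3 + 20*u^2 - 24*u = (u)*(u^4 - 5*u^3 + 2*u^2 + 20*u - 24) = u*(u + 2)*(u^3 - 7*u^2 + 16*u - 12) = u*(u - 2)*(u + 2)*(u^2 - 5*u + 6) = u*(u - 2)^2*(u + 2)*(u - 3)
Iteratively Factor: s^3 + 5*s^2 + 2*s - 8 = (s + 2)*(s^2 + 3*s - 4) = (s - 1)*(s + 2)*(s + 4)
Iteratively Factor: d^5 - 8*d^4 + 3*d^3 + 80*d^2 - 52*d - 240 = (d - 4)*(d^4 - 4*d^3 - 13*d^2 + 28*d + 60) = (d - 5)*(d - 4)*(d^3 + d^2 - 8*d - 12) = (d - 5)*(d - 4)*(d + 2)*(d^2 - d - 6) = (d - 5)*(d - 4)*(d - 3)*(d + 2)*(d + 2)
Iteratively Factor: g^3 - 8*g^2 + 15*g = (g - 3)*(g^2 - 5*g) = (g - 5)*(g - 3)*(g)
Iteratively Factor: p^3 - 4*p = (p - 2)*(p^2 + 2*p) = p*(p - 2)*(p + 2)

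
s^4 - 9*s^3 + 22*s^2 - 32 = (s - 4)^2*(s - 2)*(s + 1)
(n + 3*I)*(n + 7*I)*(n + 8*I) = n^3 + 18*I*n^2 - 101*n - 168*I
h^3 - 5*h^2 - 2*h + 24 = (h - 4)*(h - 3)*(h + 2)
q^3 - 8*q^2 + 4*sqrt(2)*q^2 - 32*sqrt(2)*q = q*(q - 8)*(q + 4*sqrt(2))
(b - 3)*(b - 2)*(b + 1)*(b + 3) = b^4 - b^3 - 11*b^2 + 9*b + 18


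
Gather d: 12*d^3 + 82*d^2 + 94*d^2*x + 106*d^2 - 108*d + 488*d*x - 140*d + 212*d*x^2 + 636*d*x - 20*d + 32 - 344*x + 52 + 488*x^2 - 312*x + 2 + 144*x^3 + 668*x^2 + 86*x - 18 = 12*d^3 + d^2*(94*x + 188) + d*(212*x^2 + 1124*x - 268) + 144*x^3 + 1156*x^2 - 570*x + 68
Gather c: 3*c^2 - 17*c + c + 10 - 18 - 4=3*c^2 - 16*c - 12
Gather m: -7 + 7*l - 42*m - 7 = 7*l - 42*m - 14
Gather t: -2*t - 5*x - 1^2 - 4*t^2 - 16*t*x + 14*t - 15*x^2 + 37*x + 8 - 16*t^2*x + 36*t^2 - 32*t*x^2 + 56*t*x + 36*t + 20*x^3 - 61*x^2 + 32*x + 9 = t^2*(32 - 16*x) + t*(-32*x^2 + 40*x + 48) + 20*x^3 - 76*x^2 + 64*x + 16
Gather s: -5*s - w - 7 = -5*s - w - 7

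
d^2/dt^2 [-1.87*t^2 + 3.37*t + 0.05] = -3.74000000000000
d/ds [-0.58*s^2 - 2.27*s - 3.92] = -1.16*s - 2.27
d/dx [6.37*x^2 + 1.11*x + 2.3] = 12.74*x + 1.11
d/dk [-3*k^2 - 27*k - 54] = -6*k - 27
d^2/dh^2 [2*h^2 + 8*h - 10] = 4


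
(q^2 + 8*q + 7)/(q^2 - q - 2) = (q + 7)/(q - 2)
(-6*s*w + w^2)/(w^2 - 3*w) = (-6*s + w)/(w - 3)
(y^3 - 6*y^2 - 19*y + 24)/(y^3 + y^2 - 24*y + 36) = (y^3 - 6*y^2 - 19*y + 24)/(y^3 + y^2 - 24*y + 36)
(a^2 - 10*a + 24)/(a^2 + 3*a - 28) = (a - 6)/(a + 7)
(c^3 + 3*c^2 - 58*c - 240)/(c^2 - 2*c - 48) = c + 5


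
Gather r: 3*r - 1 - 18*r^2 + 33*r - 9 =-18*r^2 + 36*r - 10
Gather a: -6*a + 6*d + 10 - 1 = -6*a + 6*d + 9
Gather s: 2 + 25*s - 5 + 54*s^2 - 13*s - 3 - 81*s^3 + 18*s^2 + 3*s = -81*s^3 + 72*s^2 + 15*s - 6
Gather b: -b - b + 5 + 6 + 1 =12 - 2*b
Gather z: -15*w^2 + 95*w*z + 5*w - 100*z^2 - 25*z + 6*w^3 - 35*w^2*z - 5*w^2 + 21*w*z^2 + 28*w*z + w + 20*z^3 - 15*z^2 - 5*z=6*w^3 - 20*w^2 + 6*w + 20*z^3 + z^2*(21*w - 115) + z*(-35*w^2 + 123*w - 30)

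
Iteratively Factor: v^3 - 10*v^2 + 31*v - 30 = (v - 3)*(v^2 - 7*v + 10) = (v - 5)*(v - 3)*(v - 2)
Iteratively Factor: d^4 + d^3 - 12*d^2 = (d - 3)*(d^3 + 4*d^2) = (d - 3)*(d + 4)*(d^2) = d*(d - 3)*(d + 4)*(d)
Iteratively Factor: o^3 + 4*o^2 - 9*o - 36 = (o + 4)*(o^2 - 9) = (o - 3)*(o + 4)*(o + 3)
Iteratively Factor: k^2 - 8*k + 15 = (k - 3)*(k - 5)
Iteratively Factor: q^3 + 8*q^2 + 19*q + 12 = (q + 4)*(q^2 + 4*q + 3) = (q + 1)*(q + 4)*(q + 3)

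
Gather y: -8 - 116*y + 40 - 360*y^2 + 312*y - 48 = -360*y^2 + 196*y - 16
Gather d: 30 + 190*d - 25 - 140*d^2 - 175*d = -140*d^2 + 15*d + 5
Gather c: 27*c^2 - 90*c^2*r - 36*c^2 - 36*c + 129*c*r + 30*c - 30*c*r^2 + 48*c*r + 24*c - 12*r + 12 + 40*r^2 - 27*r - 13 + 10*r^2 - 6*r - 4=c^2*(-90*r - 9) + c*(-30*r^2 + 177*r + 18) + 50*r^2 - 45*r - 5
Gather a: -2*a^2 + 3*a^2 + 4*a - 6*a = a^2 - 2*a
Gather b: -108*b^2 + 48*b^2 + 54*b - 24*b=-60*b^2 + 30*b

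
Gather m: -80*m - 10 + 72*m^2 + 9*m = 72*m^2 - 71*m - 10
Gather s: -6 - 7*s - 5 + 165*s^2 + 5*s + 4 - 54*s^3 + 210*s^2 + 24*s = -54*s^3 + 375*s^2 + 22*s - 7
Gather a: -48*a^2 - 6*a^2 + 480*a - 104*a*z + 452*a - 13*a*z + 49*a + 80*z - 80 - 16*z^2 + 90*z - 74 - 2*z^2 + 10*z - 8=-54*a^2 + a*(981 - 117*z) - 18*z^2 + 180*z - 162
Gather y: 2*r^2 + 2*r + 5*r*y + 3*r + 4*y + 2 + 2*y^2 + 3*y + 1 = 2*r^2 + 5*r + 2*y^2 + y*(5*r + 7) + 3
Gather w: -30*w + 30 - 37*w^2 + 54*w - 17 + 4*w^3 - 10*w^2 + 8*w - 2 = 4*w^3 - 47*w^2 + 32*w + 11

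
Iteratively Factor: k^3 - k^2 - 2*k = (k + 1)*(k^2 - 2*k) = k*(k + 1)*(k - 2)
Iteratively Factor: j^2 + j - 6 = (j - 2)*(j + 3)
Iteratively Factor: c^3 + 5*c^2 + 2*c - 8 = (c + 4)*(c^2 + c - 2) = (c - 1)*(c + 4)*(c + 2)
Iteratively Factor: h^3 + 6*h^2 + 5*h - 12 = (h - 1)*(h^2 + 7*h + 12) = (h - 1)*(h + 3)*(h + 4)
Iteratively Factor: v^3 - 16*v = (v - 4)*(v^2 + 4*v) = v*(v - 4)*(v + 4)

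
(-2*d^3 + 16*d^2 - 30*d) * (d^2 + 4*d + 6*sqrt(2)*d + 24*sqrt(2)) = -2*d^5 - 12*sqrt(2)*d^4 + 8*d^4 + 34*d^3 + 48*sqrt(2)*d^3 - 120*d^2 + 204*sqrt(2)*d^2 - 720*sqrt(2)*d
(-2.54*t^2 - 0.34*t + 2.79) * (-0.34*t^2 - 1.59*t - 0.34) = 0.8636*t^4 + 4.1542*t^3 + 0.4556*t^2 - 4.3205*t - 0.9486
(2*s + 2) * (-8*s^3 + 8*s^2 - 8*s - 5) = -16*s^4 - 26*s - 10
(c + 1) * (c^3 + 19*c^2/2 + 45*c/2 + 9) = c^4 + 21*c^3/2 + 32*c^2 + 63*c/2 + 9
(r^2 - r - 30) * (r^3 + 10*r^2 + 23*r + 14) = r^5 + 9*r^4 - 17*r^3 - 309*r^2 - 704*r - 420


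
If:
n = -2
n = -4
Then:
No Solution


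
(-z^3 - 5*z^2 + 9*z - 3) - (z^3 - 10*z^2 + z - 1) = -2*z^3 + 5*z^2 + 8*z - 2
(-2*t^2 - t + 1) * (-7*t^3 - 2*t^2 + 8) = 14*t^5 + 11*t^4 - 5*t^3 - 18*t^2 - 8*t + 8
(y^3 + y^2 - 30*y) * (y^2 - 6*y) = y^5 - 5*y^4 - 36*y^3 + 180*y^2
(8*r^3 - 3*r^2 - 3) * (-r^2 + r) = -8*r^5 + 11*r^4 - 3*r^3 + 3*r^2 - 3*r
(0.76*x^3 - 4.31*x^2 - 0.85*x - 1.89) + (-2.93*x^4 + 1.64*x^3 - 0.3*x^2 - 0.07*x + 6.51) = -2.93*x^4 + 2.4*x^3 - 4.61*x^2 - 0.92*x + 4.62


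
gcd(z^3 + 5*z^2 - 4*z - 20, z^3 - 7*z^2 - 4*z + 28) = z^2 - 4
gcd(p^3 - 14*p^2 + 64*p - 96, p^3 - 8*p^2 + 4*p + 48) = p^2 - 10*p + 24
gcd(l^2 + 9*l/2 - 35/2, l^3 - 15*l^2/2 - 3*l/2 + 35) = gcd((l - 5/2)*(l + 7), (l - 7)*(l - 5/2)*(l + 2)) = l - 5/2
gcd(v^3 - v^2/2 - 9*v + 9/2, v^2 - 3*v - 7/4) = 1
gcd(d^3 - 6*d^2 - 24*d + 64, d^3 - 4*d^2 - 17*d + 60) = d + 4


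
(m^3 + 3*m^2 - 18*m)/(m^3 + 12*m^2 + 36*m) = (m - 3)/(m + 6)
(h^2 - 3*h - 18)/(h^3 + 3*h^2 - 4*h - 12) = (h - 6)/(h^2 - 4)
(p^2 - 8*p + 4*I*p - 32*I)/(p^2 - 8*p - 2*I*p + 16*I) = (p + 4*I)/(p - 2*I)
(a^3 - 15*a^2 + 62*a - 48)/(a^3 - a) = (a^2 - 14*a + 48)/(a*(a + 1))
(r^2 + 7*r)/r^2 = (r + 7)/r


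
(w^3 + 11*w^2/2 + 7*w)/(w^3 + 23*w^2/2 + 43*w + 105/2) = w*(w + 2)/(w^2 + 8*w + 15)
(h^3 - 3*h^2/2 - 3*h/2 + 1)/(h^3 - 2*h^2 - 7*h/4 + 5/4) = 2*(h - 2)/(2*h - 5)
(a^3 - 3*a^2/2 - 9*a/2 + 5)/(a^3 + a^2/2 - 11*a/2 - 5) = (a - 1)/(a + 1)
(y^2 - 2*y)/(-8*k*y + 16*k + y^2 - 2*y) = y/(-8*k + y)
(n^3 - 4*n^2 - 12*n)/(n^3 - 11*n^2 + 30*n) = (n + 2)/(n - 5)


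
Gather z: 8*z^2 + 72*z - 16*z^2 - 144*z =-8*z^2 - 72*z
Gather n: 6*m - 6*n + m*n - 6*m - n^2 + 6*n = m*n - n^2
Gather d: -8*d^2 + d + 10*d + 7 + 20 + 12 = -8*d^2 + 11*d + 39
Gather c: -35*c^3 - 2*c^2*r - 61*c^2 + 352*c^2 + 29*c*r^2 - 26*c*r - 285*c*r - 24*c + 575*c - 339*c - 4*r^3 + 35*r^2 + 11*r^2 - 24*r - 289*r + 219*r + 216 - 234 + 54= -35*c^3 + c^2*(291 - 2*r) + c*(29*r^2 - 311*r + 212) - 4*r^3 + 46*r^2 - 94*r + 36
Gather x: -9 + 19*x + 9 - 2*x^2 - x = -2*x^2 + 18*x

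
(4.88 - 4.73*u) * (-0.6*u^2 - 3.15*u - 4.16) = 2.838*u^3 + 11.9715*u^2 + 4.3048*u - 20.3008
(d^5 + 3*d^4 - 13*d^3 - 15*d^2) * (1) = d^5 + 3*d^4 - 13*d^3 - 15*d^2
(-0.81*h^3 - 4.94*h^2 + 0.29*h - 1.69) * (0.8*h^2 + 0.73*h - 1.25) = -0.648*h^5 - 4.5433*h^4 - 2.3617*h^3 + 5.0347*h^2 - 1.5962*h + 2.1125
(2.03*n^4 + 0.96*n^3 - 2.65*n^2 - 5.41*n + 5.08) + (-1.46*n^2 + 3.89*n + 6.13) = 2.03*n^4 + 0.96*n^3 - 4.11*n^2 - 1.52*n + 11.21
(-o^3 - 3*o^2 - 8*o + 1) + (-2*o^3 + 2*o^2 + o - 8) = -3*o^3 - o^2 - 7*o - 7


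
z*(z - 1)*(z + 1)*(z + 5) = z^4 + 5*z^3 - z^2 - 5*z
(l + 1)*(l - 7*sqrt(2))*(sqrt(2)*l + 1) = sqrt(2)*l^3 - 13*l^2 + sqrt(2)*l^2 - 13*l - 7*sqrt(2)*l - 7*sqrt(2)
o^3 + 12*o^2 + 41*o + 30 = (o + 1)*(o + 5)*(o + 6)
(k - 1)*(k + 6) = k^2 + 5*k - 6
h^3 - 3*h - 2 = (h - 2)*(h + 1)^2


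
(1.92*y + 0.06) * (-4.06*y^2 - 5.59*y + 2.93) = -7.7952*y^3 - 10.9764*y^2 + 5.2902*y + 0.1758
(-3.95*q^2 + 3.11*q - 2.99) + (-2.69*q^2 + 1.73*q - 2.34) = -6.64*q^2 + 4.84*q - 5.33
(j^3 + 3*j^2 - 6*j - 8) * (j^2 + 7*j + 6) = j^5 + 10*j^4 + 21*j^3 - 32*j^2 - 92*j - 48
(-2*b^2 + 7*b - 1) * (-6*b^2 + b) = 12*b^4 - 44*b^3 + 13*b^2 - b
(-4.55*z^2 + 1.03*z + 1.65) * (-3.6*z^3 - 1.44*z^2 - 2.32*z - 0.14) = 16.38*z^5 + 2.844*z^4 + 3.1328*z^3 - 4.1286*z^2 - 3.9722*z - 0.231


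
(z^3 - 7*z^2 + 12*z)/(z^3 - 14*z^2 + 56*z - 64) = z*(z - 3)/(z^2 - 10*z + 16)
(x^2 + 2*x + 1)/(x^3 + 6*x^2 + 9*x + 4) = 1/(x + 4)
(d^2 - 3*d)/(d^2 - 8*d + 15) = d/(d - 5)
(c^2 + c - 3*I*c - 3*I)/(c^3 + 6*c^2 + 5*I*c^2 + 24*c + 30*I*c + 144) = (c + 1)/(c^2 + c*(6 + 8*I) + 48*I)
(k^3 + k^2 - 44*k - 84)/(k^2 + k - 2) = (k^2 - k - 42)/(k - 1)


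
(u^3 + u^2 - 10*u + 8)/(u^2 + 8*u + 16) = (u^2 - 3*u + 2)/(u + 4)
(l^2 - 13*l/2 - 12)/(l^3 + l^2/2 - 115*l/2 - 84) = 1/(l + 7)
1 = 1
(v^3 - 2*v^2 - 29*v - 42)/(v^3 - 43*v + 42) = (v^3 - 2*v^2 - 29*v - 42)/(v^3 - 43*v + 42)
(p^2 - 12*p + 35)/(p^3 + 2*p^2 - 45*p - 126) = (p - 5)/(p^2 + 9*p + 18)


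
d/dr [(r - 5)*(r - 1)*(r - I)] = 3*r^2 - 2*r*(6 + I) + 5 + 6*I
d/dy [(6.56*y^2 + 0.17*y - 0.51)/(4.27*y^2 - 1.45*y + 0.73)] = (-10.2379*y^2 + 13.933*y - 0.6154)/(18.2329*y^4 - 12.383*y^3 + 8.3367*y^2 - 2.117*y + 0.5329)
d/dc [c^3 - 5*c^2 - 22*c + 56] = 3*c^2 - 10*c - 22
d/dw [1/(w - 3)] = -1/(w - 3)^2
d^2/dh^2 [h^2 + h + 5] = 2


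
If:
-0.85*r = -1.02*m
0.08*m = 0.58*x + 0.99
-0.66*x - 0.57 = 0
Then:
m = 6.11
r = 7.34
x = -0.86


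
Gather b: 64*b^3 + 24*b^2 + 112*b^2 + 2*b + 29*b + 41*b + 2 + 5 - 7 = 64*b^3 + 136*b^2 + 72*b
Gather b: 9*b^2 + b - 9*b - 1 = 9*b^2 - 8*b - 1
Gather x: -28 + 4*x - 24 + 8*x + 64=12*x + 12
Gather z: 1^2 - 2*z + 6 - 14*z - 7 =-16*z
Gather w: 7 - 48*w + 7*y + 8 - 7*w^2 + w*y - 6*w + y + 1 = -7*w^2 + w*(y - 54) + 8*y + 16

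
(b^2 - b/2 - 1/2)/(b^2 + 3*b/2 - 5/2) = (2*b + 1)/(2*b + 5)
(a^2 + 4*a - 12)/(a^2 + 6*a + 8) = (a^2 + 4*a - 12)/(a^2 + 6*a + 8)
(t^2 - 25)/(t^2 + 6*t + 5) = (t - 5)/(t + 1)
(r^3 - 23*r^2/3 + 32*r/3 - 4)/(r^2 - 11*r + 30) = (3*r^2 - 5*r + 2)/(3*(r - 5))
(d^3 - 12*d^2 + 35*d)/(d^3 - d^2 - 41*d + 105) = d*(d - 7)/(d^2 + 4*d - 21)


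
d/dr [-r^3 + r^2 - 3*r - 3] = -3*r^2 + 2*r - 3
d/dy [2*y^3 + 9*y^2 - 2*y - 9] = 6*y^2 + 18*y - 2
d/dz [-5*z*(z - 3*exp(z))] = 15*z*exp(z) - 10*z + 15*exp(z)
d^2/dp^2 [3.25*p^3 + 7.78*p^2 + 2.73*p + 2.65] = 19.5*p + 15.56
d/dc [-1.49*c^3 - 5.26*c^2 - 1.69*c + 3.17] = -4.47*c^2 - 10.52*c - 1.69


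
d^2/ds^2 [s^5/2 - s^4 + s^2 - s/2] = 10*s^3 - 12*s^2 + 2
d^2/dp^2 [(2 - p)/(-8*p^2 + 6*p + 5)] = 4*((11 - 12*p)*(-8*p^2 + 6*p + 5) - 2*(p - 2)*(8*p - 3)^2)/(-8*p^2 + 6*p + 5)^3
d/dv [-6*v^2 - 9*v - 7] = -12*v - 9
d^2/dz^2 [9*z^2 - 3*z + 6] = 18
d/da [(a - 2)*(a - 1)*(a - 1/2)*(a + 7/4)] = 4*a^3 - 21*a^2/4 - 21*a/4 + 41/8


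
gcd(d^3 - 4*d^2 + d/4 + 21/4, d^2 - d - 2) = d + 1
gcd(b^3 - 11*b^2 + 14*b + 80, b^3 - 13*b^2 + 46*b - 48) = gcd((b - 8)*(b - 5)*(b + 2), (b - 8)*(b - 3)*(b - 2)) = b - 8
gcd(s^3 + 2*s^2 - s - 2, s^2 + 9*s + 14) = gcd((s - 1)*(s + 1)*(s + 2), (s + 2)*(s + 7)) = s + 2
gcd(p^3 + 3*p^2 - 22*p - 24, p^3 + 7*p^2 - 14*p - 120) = p^2 + 2*p - 24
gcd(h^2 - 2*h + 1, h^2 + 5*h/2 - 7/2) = h - 1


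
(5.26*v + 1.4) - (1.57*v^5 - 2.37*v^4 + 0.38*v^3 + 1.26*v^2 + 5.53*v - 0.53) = -1.57*v^5 + 2.37*v^4 - 0.38*v^3 - 1.26*v^2 - 0.27*v + 1.93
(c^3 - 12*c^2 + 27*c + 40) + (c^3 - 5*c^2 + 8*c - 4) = 2*c^3 - 17*c^2 + 35*c + 36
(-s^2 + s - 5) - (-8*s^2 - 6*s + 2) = 7*s^2 + 7*s - 7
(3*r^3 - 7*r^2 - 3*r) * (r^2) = 3*r^5 - 7*r^4 - 3*r^3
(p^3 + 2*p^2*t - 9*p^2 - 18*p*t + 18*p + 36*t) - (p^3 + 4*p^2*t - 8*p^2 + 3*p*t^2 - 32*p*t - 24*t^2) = -2*p^2*t - p^2 - 3*p*t^2 + 14*p*t + 18*p + 24*t^2 + 36*t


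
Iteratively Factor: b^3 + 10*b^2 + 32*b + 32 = (b + 2)*(b^2 + 8*b + 16) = (b + 2)*(b + 4)*(b + 4)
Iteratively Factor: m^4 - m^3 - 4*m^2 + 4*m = (m - 2)*(m^3 + m^2 - 2*m) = m*(m - 2)*(m^2 + m - 2) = m*(m - 2)*(m - 1)*(m + 2)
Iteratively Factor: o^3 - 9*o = (o - 3)*(o^2 + 3*o) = o*(o - 3)*(o + 3)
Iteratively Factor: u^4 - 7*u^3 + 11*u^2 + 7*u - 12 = (u - 1)*(u^3 - 6*u^2 + 5*u + 12) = (u - 4)*(u - 1)*(u^2 - 2*u - 3) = (u - 4)*(u - 3)*(u - 1)*(u + 1)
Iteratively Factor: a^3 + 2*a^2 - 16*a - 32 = (a + 4)*(a^2 - 2*a - 8) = (a + 2)*(a + 4)*(a - 4)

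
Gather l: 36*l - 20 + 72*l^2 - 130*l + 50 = 72*l^2 - 94*l + 30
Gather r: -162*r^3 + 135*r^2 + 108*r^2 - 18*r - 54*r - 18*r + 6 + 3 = -162*r^3 + 243*r^2 - 90*r + 9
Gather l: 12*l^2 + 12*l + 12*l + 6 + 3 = 12*l^2 + 24*l + 9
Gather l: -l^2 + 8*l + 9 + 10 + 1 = -l^2 + 8*l + 20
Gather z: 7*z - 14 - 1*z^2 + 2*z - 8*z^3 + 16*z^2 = -8*z^3 + 15*z^2 + 9*z - 14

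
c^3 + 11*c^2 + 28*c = c*(c + 4)*(c + 7)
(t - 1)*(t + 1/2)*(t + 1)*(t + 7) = t^4 + 15*t^3/2 + 5*t^2/2 - 15*t/2 - 7/2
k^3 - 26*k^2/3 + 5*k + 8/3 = (k - 8)*(k - 1)*(k + 1/3)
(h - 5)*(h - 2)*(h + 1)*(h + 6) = h^4 - 33*h^2 + 28*h + 60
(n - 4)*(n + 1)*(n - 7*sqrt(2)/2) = n^3 - 7*sqrt(2)*n^2/2 - 3*n^2 - 4*n + 21*sqrt(2)*n/2 + 14*sqrt(2)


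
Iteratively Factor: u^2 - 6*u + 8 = (u - 2)*(u - 4)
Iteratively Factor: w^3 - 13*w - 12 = (w + 1)*(w^2 - w - 12) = (w - 4)*(w + 1)*(w + 3)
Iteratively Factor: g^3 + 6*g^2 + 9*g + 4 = (g + 1)*(g^2 + 5*g + 4) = (g + 1)^2*(g + 4)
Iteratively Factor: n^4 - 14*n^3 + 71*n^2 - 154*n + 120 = (n - 5)*(n^3 - 9*n^2 + 26*n - 24) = (n - 5)*(n - 2)*(n^2 - 7*n + 12) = (n - 5)*(n - 3)*(n - 2)*(n - 4)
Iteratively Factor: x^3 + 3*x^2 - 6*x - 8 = (x - 2)*(x^2 + 5*x + 4) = (x - 2)*(x + 1)*(x + 4)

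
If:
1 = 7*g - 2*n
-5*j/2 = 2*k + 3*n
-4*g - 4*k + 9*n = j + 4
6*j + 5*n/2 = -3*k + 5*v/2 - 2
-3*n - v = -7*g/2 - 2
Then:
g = 23/537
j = 1265/537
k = -5197/2148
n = -188/537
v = 3437/1074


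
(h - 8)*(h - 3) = h^2 - 11*h + 24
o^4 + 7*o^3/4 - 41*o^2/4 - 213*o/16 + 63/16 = (o - 3)*(o - 1/4)*(o + 3/2)*(o + 7/2)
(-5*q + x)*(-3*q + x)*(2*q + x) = 30*q^3 - q^2*x - 6*q*x^2 + x^3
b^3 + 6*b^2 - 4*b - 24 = (b - 2)*(b + 2)*(b + 6)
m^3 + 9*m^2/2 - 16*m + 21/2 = (m - 3/2)*(m - 1)*(m + 7)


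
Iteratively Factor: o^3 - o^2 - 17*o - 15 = (o + 3)*(o^2 - 4*o - 5) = (o + 1)*(o + 3)*(o - 5)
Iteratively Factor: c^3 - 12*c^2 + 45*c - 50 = (c - 5)*(c^2 - 7*c + 10) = (c - 5)^2*(c - 2)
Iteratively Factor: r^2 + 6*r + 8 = (r + 4)*(r + 2)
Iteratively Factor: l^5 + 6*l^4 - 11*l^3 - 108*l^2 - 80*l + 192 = (l + 4)*(l^4 + 2*l^3 - 19*l^2 - 32*l + 48) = (l + 4)^2*(l^3 - 2*l^2 - 11*l + 12) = (l - 4)*(l + 4)^2*(l^2 + 2*l - 3) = (l - 4)*(l - 1)*(l + 4)^2*(l + 3)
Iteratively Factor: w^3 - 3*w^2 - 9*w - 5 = (w + 1)*(w^2 - 4*w - 5) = (w - 5)*(w + 1)*(w + 1)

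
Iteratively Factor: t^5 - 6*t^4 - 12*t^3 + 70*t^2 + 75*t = (t - 5)*(t^4 - t^3 - 17*t^2 - 15*t) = t*(t - 5)*(t^3 - t^2 - 17*t - 15) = t*(t - 5)*(t + 1)*(t^2 - 2*t - 15) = t*(t - 5)^2*(t + 1)*(t + 3)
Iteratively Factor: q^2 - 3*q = (q - 3)*(q)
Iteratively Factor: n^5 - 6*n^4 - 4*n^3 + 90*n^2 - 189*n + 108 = (n - 3)*(n^4 - 3*n^3 - 13*n^2 + 51*n - 36) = (n - 3)*(n + 4)*(n^3 - 7*n^2 + 15*n - 9) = (n - 3)^2*(n + 4)*(n^2 - 4*n + 3) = (n - 3)^3*(n + 4)*(n - 1)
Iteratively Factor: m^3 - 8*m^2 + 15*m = (m - 5)*(m^2 - 3*m) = m*(m - 5)*(m - 3)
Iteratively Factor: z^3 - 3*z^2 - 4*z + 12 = (z - 2)*(z^2 - z - 6) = (z - 3)*(z - 2)*(z + 2)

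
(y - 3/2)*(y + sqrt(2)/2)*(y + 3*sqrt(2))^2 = y^4 - 3*y^3/2 + 13*sqrt(2)*y^3/2 - 39*sqrt(2)*y^2/4 + 24*y^2 - 36*y + 9*sqrt(2)*y - 27*sqrt(2)/2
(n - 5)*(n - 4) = n^2 - 9*n + 20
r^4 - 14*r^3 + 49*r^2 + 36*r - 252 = (r - 7)*(r - 6)*(r - 3)*(r + 2)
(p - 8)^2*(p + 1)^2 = p^4 - 14*p^3 + 33*p^2 + 112*p + 64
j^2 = j^2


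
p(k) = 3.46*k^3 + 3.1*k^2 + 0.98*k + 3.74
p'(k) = 10.38*k^2 + 6.2*k + 0.98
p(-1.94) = -11.76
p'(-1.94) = 28.02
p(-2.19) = -19.88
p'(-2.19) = 37.19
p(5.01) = 521.56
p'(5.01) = 292.58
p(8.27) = 2180.87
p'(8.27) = 762.17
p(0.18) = 4.04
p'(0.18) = 2.43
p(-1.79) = -7.93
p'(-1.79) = 23.14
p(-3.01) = -65.48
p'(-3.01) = 76.36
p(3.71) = 226.73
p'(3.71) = 166.85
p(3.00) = 128.00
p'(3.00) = 113.00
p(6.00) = 868.58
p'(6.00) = 411.86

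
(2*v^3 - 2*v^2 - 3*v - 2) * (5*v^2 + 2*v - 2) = 10*v^5 - 6*v^4 - 23*v^3 - 12*v^2 + 2*v + 4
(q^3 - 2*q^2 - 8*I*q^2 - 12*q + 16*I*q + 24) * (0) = 0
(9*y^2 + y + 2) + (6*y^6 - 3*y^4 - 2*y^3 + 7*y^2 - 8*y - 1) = 6*y^6 - 3*y^4 - 2*y^3 + 16*y^2 - 7*y + 1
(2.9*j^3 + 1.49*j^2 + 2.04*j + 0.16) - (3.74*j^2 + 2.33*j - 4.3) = 2.9*j^3 - 2.25*j^2 - 0.29*j + 4.46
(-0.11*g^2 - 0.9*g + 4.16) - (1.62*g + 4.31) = -0.11*g^2 - 2.52*g - 0.149999999999999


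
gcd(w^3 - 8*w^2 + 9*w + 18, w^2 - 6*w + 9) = w - 3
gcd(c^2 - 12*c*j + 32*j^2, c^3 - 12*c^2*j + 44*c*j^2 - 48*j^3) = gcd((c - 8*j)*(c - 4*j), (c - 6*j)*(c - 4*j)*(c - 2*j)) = c - 4*j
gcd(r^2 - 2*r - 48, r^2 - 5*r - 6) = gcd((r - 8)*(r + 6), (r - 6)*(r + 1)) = 1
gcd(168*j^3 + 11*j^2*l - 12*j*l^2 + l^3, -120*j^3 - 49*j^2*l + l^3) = 24*j^2 + 5*j*l - l^2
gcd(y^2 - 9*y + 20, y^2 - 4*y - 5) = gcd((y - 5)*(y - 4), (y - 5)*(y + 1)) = y - 5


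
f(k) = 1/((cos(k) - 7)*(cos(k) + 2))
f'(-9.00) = 0.04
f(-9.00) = -0.12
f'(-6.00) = 0.00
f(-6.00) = -0.06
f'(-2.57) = 0.04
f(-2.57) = -0.11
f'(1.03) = -0.01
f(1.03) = -0.06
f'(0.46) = -0.00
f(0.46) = -0.06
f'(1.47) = -0.02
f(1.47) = -0.07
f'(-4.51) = -0.03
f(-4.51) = -0.08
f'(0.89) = -0.01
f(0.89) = -0.06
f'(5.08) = 0.02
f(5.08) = -0.06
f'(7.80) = -0.02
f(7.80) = -0.07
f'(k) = sin(k)/((cos(k) - 7)*(cos(k) + 2)^2) + sin(k)/((cos(k) - 7)^2*(cos(k) + 2))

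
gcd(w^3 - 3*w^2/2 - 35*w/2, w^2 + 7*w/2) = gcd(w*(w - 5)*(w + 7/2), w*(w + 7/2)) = w^2 + 7*w/2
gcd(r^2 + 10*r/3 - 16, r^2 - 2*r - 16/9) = r - 8/3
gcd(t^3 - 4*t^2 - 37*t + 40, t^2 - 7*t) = 1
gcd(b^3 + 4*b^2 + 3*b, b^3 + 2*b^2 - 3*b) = b^2 + 3*b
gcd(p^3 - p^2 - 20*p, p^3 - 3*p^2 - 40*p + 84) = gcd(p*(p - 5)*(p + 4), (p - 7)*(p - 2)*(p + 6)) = 1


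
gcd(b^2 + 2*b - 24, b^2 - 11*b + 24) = 1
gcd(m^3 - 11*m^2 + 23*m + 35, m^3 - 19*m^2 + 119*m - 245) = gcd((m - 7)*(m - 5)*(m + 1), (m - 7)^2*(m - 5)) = m^2 - 12*m + 35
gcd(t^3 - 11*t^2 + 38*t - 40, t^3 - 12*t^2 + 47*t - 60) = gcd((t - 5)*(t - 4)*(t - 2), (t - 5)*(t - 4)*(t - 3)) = t^2 - 9*t + 20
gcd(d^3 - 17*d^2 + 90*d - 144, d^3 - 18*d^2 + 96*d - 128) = d - 8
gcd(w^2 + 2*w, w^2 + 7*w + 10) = w + 2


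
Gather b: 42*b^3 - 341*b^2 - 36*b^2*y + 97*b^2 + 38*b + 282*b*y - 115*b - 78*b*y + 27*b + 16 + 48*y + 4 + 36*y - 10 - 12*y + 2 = 42*b^3 + b^2*(-36*y - 244) + b*(204*y - 50) + 72*y + 12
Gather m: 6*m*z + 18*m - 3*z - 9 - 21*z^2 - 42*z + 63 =m*(6*z + 18) - 21*z^2 - 45*z + 54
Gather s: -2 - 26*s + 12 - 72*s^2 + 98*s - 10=-72*s^2 + 72*s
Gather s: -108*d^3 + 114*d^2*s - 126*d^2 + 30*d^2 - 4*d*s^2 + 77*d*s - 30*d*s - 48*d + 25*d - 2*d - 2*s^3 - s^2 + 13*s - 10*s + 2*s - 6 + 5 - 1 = -108*d^3 - 96*d^2 - 25*d - 2*s^3 + s^2*(-4*d - 1) + s*(114*d^2 + 47*d + 5) - 2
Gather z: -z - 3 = -z - 3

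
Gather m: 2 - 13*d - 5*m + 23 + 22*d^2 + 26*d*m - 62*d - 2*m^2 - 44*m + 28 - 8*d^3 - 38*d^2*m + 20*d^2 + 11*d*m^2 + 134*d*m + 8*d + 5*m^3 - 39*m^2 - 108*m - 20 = -8*d^3 + 42*d^2 - 67*d + 5*m^3 + m^2*(11*d - 41) + m*(-38*d^2 + 160*d - 157) + 33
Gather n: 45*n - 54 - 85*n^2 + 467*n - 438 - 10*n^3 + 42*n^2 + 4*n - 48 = -10*n^3 - 43*n^2 + 516*n - 540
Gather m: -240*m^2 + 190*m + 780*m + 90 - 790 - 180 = -240*m^2 + 970*m - 880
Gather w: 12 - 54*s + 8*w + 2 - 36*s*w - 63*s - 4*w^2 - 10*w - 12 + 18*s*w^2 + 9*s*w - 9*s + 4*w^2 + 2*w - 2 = 18*s*w^2 - 27*s*w - 126*s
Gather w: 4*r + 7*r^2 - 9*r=7*r^2 - 5*r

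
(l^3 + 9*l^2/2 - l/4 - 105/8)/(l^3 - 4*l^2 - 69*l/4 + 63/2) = (l + 5/2)/(l - 6)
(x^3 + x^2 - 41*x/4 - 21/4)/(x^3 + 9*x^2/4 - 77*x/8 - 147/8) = 2*(2*x + 1)/(4*x + 7)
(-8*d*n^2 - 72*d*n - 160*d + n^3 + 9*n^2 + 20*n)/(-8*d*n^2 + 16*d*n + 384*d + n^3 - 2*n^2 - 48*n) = (n^2 + 9*n + 20)/(n^2 - 2*n - 48)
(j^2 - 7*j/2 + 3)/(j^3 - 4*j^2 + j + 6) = (j - 3/2)/(j^2 - 2*j - 3)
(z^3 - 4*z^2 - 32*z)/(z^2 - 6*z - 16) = z*(z + 4)/(z + 2)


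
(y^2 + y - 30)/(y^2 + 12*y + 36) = (y - 5)/(y + 6)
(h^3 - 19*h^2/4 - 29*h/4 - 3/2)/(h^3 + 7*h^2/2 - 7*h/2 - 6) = (4*h^2 - 23*h - 6)/(2*(2*h^2 + 5*h - 12))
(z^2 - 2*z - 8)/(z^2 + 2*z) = (z - 4)/z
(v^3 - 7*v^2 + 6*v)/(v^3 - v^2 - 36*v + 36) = v/(v + 6)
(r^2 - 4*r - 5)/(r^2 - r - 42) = (-r^2 + 4*r + 5)/(-r^2 + r + 42)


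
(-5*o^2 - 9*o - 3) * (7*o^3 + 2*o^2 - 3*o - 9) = -35*o^5 - 73*o^4 - 24*o^3 + 66*o^2 + 90*o + 27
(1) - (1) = 0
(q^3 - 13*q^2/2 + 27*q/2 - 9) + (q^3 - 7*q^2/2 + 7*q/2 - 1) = 2*q^3 - 10*q^2 + 17*q - 10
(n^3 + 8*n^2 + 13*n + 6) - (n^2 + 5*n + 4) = n^3 + 7*n^2 + 8*n + 2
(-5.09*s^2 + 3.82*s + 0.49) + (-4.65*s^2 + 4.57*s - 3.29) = -9.74*s^2 + 8.39*s - 2.8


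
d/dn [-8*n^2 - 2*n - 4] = -16*n - 2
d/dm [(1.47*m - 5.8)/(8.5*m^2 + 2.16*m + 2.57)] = (-12.495*m^2 + 98.6*m + 16.3059)/(72.25*m^4 + 36.72*m^3 + 48.3556*m^2 + 11.1024*m + 6.6049)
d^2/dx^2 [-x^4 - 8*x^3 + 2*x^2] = -12*x^2 - 48*x + 4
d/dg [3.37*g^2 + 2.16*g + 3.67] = 6.74*g + 2.16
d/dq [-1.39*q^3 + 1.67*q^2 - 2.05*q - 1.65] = -4.17*q^2 + 3.34*q - 2.05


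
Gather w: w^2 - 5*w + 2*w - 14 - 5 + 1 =w^2 - 3*w - 18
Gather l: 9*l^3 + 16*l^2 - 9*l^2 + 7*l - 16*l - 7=9*l^3 + 7*l^2 - 9*l - 7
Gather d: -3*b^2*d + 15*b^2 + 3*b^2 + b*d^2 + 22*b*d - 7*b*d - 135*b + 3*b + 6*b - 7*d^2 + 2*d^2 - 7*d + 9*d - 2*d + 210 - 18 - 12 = 18*b^2 - 126*b + d^2*(b - 5) + d*(-3*b^2 + 15*b) + 180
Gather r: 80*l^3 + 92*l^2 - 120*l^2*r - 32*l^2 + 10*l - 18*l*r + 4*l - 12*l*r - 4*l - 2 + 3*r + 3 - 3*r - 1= 80*l^3 + 60*l^2 + 10*l + r*(-120*l^2 - 30*l)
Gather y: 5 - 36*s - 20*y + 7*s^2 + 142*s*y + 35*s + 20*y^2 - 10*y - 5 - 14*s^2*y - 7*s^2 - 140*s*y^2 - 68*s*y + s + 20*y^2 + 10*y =y^2*(40 - 140*s) + y*(-14*s^2 + 74*s - 20)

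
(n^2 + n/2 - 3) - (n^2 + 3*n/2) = -n - 3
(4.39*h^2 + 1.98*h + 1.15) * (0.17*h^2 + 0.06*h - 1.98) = 0.7463*h^4 + 0.6*h^3 - 8.3779*h^2 - 3.8514*h - 2.277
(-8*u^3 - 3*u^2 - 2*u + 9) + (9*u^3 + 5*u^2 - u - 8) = u^3 + 2*u^2 - 3*u + 1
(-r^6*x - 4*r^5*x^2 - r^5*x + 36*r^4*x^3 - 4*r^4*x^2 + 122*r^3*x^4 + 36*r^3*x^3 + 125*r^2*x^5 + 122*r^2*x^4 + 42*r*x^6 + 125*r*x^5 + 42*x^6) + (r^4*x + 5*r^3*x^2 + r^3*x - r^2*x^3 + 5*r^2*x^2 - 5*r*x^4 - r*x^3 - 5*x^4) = -r^6*x - 4*r^5*x^2 - r^5*x + 36*r^4*x^3 - 4*r^4*x^2 + r^4*x + 122*r^3*x^4 + 36*r^3*x^3 + 5*r^3*x^2 + r^3*x + 125*r^2*x^5 + 122*r^2*x^4 - r^2*x^3 + 5*r^2*x^2 + 42*r*x^6 + 125*r*x^5 - 5*r*x^4 - r*x^3 + 42*x^6 - 5*x^4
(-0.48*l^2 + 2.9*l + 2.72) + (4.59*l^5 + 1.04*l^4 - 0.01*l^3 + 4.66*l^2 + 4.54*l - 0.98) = 4.59*l^5 + 1.04*l^4 - 0.01*l^3 + 4.18*l^2 + 7.44*l + 1.74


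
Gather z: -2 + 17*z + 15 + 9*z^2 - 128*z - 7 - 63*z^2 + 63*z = -54*z^2 - 48*z + 6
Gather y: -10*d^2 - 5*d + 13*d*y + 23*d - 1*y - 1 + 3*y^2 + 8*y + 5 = -10*d^2 + 18*d + 3*y^2 + y*(13*d + 7) + 4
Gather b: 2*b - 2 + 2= 2*b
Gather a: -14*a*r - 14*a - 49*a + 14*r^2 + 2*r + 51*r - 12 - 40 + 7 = a*(-14*r - 63) + 14*r^2 + 53*r - 45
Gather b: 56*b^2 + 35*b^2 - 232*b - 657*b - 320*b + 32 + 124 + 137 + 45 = 91*b^2 - 1209*b + 338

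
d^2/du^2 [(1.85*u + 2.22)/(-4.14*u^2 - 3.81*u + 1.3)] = (-(1.85*u + 2.22)*(8.28*u + 3.81)*(16.56*u + 7.62) + (45.954*u + 32.4786)*(4.14*u^2 + 3.81*u - 1.3))/(4.14*u^2 + 3.81*u - 1.3)^3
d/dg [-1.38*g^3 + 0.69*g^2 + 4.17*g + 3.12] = -4.14*g^2 + 1.38*g + 4.17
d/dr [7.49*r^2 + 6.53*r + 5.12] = 14.98*r + 6.53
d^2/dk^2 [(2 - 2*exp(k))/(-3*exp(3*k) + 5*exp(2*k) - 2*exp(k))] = 4*(18*exp(2*k) - 9*exp(k) + 2)*exp(-k)/(27*exp(3*k) - 54*exp(2*k) + 36*exp(k) - 8)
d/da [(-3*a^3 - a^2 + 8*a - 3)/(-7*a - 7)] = (6*a^3 + 10*a^2 + 2*a - 11)/(7*(a^2 + 2*a + 1))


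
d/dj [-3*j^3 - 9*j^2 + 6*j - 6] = -9*j^2 - 18*j + 6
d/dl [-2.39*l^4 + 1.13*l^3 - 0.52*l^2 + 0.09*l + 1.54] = -9.56*l^3 + 3.39*l^2 - 1.04*l + 0.09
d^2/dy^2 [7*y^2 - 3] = 14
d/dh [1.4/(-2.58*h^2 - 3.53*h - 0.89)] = (7.224*h + 4.942)/(2.58*h^2 + 3.53*h + 0.89)^2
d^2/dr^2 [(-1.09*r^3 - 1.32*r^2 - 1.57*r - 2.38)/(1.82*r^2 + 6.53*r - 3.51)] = (7.105427357601e-15*r^5 + 5.6843418860808e-14*r^4 - 85.90903*r^3 + 52.003146*r^2 - 310.462386*r - 337.873322)/(6.028568*r^6 + 64.889916*r^5 + 197.939742*r^4 + 28.155401*r^3 - 381.740931*r^2 + 241.350759*r - 43.243551)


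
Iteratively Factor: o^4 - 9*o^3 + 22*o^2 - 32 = (o - 4)*(o^3 - 5*o^2 + 2*o + 8) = (o - 4)*(o + 1)*(o^2 - 6*o + 8) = (o - 4)*(o - 2)*(o + 1)*(o - 4)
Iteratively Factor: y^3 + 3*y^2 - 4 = (y + 2)*(y^2 + y - 2) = (y + 2)^2*(y - 1)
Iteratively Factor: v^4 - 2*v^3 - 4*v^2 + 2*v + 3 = (v + 1)*(v^3 - 3*v^2 - v + 3) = (v - 3)*(v + 1)*(v^2 - 1) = (v - 3)*(v - 1)*(v + 1)*(v + 1)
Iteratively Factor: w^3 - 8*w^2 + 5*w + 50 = (w - 5)*(w^2 - 3*w - 10) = (w - 5)^2*(w + 2)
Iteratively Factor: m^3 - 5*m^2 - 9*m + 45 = (m - 3)*(m^2 - 2*m - 15) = (m - 5)*(m - 3)*(m + 3)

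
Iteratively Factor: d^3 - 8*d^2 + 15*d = (d - 5)*(d^2 - 3*d) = d*(d - 5)*(d - 3)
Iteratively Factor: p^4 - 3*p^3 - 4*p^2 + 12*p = (p)*(p^3 - 3*p^2 - 4*p + 12) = p*(p - 3)*(p^2 - 4) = p*(p - 3)*(p + 2)*(p - 2)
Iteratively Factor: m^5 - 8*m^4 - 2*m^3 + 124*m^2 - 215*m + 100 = (m - 5)*(m^4 - 3*m^3 - 17*m^2 + 39*m - 20) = (m - 5)*(m - 1)*(m^3 - 2*m^2 - 19*m + 20) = (m - 5)*(m - 1)^2*(m^2 - m - 20) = (m - 5)*(m - 1)^2*(m + 4)*(m - 5)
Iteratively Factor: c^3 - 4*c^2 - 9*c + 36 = (c - 4)*(c^2 - 9) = (c - 4)*(c + 3)*(c - 3)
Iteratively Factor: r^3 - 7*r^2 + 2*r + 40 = (r - 5)*(r^2 - 2*r - 8) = (r - 5)*(r + 2)*(r - 4)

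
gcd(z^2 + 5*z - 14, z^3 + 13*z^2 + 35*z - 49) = z + 7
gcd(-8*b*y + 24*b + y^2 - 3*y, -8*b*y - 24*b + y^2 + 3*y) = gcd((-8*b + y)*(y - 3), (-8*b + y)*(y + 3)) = -8*b + y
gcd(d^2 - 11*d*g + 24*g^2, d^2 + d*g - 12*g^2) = d - 3*g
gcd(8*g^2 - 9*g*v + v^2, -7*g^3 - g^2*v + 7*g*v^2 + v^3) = -g + v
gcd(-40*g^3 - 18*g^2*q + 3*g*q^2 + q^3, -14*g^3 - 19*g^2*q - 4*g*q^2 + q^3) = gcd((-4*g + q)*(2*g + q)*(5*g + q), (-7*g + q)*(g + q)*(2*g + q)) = 2*g + q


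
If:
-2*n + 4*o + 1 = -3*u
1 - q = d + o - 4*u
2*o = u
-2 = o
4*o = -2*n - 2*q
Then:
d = -53/2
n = -19/2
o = -2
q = 27/2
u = -4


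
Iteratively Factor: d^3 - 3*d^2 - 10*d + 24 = (d + 3)*(d^2 - 6*d + 8) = (d - 4)*(d + 3)*(d - 2)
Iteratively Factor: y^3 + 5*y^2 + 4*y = (y + 1)*(y^2 + 4*y) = y*(y + 1)*(y + 4)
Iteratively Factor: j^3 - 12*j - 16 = (j + 2)*(j^2 - 2*j - 8) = (j - 4)*(j + 2)*(j + 2)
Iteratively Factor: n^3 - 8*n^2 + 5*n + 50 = (n - 5)*(n^2 - 3*n - 10) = (n - 5)^2*(n + 2)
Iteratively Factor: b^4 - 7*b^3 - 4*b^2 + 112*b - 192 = (b + 4)*(b^3 - 11*b^2 + 40*b - 48) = (b - 3)*(b + 4)*(b^2 - 8*b + 16) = (b - 4)*(b - 3)*(b + 4)*(b - 4)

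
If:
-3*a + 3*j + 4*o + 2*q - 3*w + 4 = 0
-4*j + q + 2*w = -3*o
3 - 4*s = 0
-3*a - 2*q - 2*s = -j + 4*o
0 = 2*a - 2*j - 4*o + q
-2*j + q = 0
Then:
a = 24/65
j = -29/26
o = 12/65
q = -29/13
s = 3/4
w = -181/130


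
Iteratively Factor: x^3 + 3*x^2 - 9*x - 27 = (x + 3)*(x^2 - 9) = (x + 3)^2*(x - 3)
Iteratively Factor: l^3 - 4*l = (l - 2)*(l^2 + 2*l) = l*(l - 2)*(l + 2)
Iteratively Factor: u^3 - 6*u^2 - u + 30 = (u - 3)*(u^2 - 3*u - 10) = (u - 3)*(u + 2)*(u - 5)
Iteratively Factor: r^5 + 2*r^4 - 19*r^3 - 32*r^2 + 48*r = (r + 3)*(r^4 - r^3 - 16*r^2 + 16*r) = (r - 1)*(r + 3)*(r^3 - 16*r) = (r - 1)*(r + 3)*(r + 4)*(r^2 - 4*r) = r*(r - 1)*(r + 3)*(r + 4)*(r - 4)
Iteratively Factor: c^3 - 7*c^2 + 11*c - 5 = (c - 5)*(c^2 - 2*c + 1) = (c - 5)*(c - 1)*(c - 1)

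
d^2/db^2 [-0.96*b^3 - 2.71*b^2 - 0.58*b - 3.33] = -5.76*b - 5.42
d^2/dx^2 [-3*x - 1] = 0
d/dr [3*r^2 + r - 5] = 6*r + 1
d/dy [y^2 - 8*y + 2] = 2*y - 8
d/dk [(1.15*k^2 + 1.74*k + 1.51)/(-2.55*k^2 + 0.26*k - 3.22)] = (4.736*k^2 + 0.295*k - 5.9954)/(6.5025*k^4 - 1.326*k^3 + 16.4896*k^2 - 1.6744*k + 10.3684)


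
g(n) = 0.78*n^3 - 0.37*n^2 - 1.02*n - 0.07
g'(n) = 2.34*n^2 - 0.74*n - 1.02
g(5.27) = 98.44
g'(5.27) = 60.07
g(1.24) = -0.42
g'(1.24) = 1.66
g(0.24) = -0.33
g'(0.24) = -1.06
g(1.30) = -0.31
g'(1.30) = 1.97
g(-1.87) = -4.56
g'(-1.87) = 8.55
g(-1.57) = -2.40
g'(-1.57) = 5.91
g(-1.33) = -1.20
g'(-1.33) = 4.10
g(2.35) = 5.61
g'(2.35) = 10.16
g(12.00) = 1282.25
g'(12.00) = 327.06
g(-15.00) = -2700.52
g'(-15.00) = 536.58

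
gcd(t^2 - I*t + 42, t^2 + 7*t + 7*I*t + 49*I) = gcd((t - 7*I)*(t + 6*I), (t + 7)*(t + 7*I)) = 1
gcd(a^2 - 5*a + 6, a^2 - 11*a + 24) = a - 3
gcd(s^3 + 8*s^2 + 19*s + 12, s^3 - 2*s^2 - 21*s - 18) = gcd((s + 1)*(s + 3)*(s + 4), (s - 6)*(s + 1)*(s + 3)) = s^2 + 4*s + 3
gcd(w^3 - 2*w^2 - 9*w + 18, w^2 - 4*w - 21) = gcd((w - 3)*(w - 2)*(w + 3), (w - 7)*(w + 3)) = w + 3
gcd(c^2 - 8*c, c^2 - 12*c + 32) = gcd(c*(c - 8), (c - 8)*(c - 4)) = c - 8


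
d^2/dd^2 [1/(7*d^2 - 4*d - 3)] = 2*(49*d^2 - 28*d - 4*(7*d - 2)^2 - 21)/(-7*d^2 + 4*d + 3)^3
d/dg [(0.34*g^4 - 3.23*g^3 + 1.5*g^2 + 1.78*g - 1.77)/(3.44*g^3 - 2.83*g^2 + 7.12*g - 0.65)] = (1.1696*g^6 - 1.92439999999999*g^5 + 11.2433*g^4 - 59.1256*g^3 + 40.2823*g^2 - 11.9682*g + 11.4454)/(11.8336*g^6 - 19.4704*g^5 + 56.9945*g^4 - 44.7712*g^3 + 54.3734*g^2 - 9.256*g + 0.4225)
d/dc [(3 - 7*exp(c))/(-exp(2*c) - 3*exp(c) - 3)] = (-7*exp(2*c) + 6*exp(c) + 30)*exp(c)/(exp(4*c) + 6*exp(3*c) + 15*exp(2*c) + 18*exp(c) + 9)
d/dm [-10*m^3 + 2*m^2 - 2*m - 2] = -30*m^2 + 4*m - 2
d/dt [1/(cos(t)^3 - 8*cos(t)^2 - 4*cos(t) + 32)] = (3*cos(t)^2 - 16*cos(t) - 4)*sin(t)/(cos(t)^3 - 8*cos(t)^2 - 4*cos(t) + 32)^2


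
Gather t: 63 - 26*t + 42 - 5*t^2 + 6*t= -5*t^2 - 20*t + 105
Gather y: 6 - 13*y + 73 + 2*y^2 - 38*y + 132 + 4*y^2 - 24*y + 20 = 6*y^2 - 75*y + 231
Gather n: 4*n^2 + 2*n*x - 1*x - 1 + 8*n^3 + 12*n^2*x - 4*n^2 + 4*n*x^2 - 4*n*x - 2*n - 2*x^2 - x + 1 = 8*n^3 + 12*n^2*x + n*(4*x^2 - 2*x - 2) - 2*x^2 - 2*x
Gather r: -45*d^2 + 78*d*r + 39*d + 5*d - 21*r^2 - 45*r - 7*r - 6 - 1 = -45*d^2 + 44*d - 21*r^2 + r*(78*d - 52) - 7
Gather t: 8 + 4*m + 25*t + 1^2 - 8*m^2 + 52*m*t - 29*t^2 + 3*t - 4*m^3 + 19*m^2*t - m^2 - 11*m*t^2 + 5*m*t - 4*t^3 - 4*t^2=-4*m^3 - 9*m^2 + 4*m - 4*t^3 + t^2*(-11*m - 33) + t*(19*m^2 + 57*m + 28) + 9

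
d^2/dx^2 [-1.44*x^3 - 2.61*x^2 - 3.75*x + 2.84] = -8.64*x - 5.22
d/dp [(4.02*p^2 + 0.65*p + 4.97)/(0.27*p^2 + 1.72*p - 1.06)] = (6.7389*p^2 - 11.2062*p - 9.2374)/(0.0729*p^4 + 0.9288*p^3 + 2.386*p^2 - 3.6464*p + 1.1236)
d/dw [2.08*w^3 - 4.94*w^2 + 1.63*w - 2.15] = 6.24*w^2 - 9.88*w + 1.63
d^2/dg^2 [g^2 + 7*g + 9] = 2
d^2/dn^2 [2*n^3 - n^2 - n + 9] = 12*n - 2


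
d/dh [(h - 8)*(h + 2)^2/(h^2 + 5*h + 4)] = (h^4 + 10*h^3 + 20*h^2 + 32*h + 48)/(h^4 + 10*h^3 + 33*h^2 + 40*h + 16)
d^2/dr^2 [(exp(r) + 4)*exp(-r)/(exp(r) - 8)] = (exp(3*r) + 24*exp(2*r) - 96*exp(r) + 256)*exp(-r)/(exp(3*r) - 24*exp(2*r) + 192*exp(r) - 512)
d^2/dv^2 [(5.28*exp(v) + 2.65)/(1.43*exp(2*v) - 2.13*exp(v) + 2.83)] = (10.797072*exp(4*v) + 37.758292*exp(3*v) - 152.420697*exp(2*v) + 0.952956999999994*exp(v) + 58.260927)*exp(v)/(2.924207*exp(6*v) - 13.066911*exp(5*v) + 36.824502*exp(4*v) - 61.382979*exp(3*v) + 72.876462*exp(2*v) - 51.176871*exp(v) + 22.665187)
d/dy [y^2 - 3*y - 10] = 2*y - 3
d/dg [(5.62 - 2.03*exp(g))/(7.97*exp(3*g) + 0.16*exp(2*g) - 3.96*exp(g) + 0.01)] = (32.3582*exp(3*g) - 134.0494*exp(2*g) - 1.7984*exp(g) + 22.2349)*exp(g)/(63.5209*exp(6*g) + 2.5504*exp(5*g) - 63.0968*exp(4*g) - 1.1078*exp(3*g) + 15.6848*exp(2*g) - 0.0792*exp(g) + 0.0001)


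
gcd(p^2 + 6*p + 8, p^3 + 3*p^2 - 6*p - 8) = p + 4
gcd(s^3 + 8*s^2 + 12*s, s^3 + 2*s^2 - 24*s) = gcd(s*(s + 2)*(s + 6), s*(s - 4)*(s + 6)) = s^2 + 6*s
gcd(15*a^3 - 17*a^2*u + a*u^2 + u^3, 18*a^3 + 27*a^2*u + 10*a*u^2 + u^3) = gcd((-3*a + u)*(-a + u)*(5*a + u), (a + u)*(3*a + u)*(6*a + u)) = 1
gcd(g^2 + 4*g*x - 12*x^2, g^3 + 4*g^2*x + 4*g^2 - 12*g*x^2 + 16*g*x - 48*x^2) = -g^2 - 4*g*x + 12*x^2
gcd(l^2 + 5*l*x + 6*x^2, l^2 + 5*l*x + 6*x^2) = l^2 + 5*l*x + 6*x^2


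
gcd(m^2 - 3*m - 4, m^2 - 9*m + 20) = m - 4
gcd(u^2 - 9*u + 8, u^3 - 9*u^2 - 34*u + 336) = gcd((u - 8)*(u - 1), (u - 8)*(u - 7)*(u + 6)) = u - 8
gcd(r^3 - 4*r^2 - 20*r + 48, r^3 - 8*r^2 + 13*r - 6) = r - 6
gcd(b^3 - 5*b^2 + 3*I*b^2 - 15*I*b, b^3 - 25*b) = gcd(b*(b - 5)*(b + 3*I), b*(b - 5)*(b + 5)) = b^2 - 5*b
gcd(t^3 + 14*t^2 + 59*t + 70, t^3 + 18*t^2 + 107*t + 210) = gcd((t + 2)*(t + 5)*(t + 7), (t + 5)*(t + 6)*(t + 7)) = t^2 + 12*t + 35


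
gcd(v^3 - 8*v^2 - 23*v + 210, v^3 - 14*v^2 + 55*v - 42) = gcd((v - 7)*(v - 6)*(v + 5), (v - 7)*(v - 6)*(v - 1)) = v^2 - 13*v + 42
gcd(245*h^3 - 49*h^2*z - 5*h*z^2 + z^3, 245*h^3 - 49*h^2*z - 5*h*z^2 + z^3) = 245*h^3 - 49*h^2*z - 5*h*z^2 + z^3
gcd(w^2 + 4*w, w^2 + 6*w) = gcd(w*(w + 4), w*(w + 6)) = w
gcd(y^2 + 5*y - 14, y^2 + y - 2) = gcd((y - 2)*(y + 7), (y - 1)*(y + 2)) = 1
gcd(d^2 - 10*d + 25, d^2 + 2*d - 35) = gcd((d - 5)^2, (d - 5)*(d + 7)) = d - 5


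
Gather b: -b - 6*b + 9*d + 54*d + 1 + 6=-7*b + 63*d + 7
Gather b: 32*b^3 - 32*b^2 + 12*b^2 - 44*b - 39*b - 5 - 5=32*b^3 - 20*b^2 - 83*b - 10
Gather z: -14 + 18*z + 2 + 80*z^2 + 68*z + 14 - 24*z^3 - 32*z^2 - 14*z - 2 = -24*z^3 + 48*z^2 + 72*z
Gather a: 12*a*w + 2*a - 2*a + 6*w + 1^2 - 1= 12*a*w + 6*w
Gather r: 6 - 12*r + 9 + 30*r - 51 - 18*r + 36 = 0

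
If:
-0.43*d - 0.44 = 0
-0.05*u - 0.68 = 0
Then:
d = -1.02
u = -13.60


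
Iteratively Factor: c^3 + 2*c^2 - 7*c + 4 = (c - 1)*(c^2 + 3*c - 4) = (c - 1)*(c + 4)*(c - 1)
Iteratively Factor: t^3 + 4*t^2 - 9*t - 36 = (t + 4)*(t^2 - 9) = (t - 3)*(t + 4)*(t + 3)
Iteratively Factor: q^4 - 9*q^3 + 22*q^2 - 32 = (q - 2)*(q^3 - 7*q^2 + 8*q + 16) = (q - 4)*(q - 2)*(q^2 - 3*q - 4) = (q - 4)^2*(q - 2)*(q + 1)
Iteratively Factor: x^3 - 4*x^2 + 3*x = (x - 1)*(x^2 - 3*x) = (x - 3)*(x - 1)*(x)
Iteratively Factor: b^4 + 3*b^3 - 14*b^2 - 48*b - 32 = (b + 1)*(b^3 + 2*b^2 - 16*b - 32) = (b + 1)*(b + 4)*(b^2 - 2*b - 8) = (b - 4)*(b + 1)*(b + 4)*(b + 2)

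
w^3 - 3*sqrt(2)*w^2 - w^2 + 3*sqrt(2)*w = w*(w - 1)*(w - 3*sqrt(2))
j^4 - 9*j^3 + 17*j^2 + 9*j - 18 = (j - 6)*(j - 3)*(j - 1)*(j + 1)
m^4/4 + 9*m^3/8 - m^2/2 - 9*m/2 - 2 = (m/4 + 1)*(m - 2)*(m + 1/2)*(m + 2)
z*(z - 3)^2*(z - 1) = z^4 - 7*z^3 + 15*z^2 - 9*z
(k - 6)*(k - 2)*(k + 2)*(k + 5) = k^4 - k^3 - 34*k^2 + 4*k + 120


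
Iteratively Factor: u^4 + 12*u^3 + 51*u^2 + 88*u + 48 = (u + 1)*(u^3 + 11*u^2 + 40*u + 48) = (u + 1)*(u + 3)*(u^2 + 8*u + 16) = (u + 1)*(u + 3)*(u + 4)*(u + 4)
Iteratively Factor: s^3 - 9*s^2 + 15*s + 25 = (s - 5)*(s^2 - 4*s - 5) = (s - 5)*(s + 1)*(s - 5)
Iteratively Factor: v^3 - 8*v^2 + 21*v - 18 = (v - 3)*(v^2 - 5*v + 6) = (v - 3)^2*(v - 2)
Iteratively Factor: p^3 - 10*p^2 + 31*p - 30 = (p - 2)*(p^2 - 8*p + 15) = (p - 3)*(p - 2)*(p - 5)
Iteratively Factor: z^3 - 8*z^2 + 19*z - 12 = (z - 4)*(z^2 - 4*z + 3) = (z - 4)*(z - 1)*(z - 3)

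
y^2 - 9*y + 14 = (y - 7)*(y - 2)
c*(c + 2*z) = c^2 + 2*c*z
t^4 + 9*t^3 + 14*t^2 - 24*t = t*(t - 1)*(t + 4)*(t + 6)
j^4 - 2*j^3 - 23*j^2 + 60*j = j*(j - 4)*(j - 3)*(j + 5)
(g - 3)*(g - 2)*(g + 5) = g^3 - 19*g + 30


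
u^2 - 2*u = u*(u - 2)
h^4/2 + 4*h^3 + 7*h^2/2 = h^2*(h/2 + 1/2)*(h + 7)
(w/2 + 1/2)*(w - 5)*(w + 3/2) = w^3/2 - 5*w^2/4 - 11*w/2 - 15/4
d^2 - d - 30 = (d - 6)*(d + 5)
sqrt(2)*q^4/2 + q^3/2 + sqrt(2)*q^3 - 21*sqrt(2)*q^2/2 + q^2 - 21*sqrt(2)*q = q*(q - 3*sqrt(2))*(q + 7*sqrt(2)/2)*(sqrt(2)*q/2 + sqrt(2))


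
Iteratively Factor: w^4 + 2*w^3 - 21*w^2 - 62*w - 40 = (w - 5)*(w^3 + 7*w^2 + 14*w + 8) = (w - 5)*(w + 1)*(w^2 + 6*w + 8) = (w - 5)*(w + 1)*(w + 2)*(w + 4)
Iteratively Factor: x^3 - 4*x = (x - 2)*(x^2 + 2*x) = x*(x - 2)*(x + 2)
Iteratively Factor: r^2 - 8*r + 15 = (r - 5)*(r - 3)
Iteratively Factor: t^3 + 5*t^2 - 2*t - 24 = (t + 4)*(t^2 + t - 6) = (t + 3)*(t + 4)*(t - 2)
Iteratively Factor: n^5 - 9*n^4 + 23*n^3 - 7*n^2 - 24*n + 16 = (n - 1)*(n^4 - 8*n^3 + 15*n^2 + 8*n - 16) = (n - 4)*(n - 1)*(n^3 - 4*n^2 - n + 4) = (n - 4)*(n - 1)*(n + 1)*(n^2 - 5*n + 4) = (n - 4)*(n - 1)^2*(n + 1)*(n - 4)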